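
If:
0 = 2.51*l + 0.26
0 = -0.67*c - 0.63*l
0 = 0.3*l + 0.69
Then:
No Solution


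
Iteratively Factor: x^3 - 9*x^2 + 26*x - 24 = (x - 2)*(x^2 - 7*x + 12) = (x - 3)*(x - 2)*(x - 4)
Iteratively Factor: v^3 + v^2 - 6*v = (v - 2)*(v^2 + 3*v) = (v - 2)*(v + 3)*(v)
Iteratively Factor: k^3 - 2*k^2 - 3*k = (k + 1)*(k^2 - 3*k) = k*(k + 1)*(k - 3)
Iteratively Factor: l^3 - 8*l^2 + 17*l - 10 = (l - 5)*(l^2 - 3*l + 2) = (l - 5)*(l - 1)*(l - 2)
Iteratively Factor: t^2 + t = (t + 1)*(t)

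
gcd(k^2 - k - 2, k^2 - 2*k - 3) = k + 1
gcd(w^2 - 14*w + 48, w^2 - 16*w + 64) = w - 8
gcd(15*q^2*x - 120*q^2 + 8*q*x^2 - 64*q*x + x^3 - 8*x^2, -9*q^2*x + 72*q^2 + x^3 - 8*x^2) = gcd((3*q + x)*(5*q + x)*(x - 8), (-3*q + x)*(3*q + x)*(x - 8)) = 3*q*x - 24*q + x^2 - 8*x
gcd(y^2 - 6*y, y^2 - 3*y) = y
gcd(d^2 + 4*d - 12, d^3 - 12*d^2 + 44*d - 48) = d - 2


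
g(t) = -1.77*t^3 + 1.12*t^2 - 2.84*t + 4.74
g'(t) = -5.31*t^2 + 2.24*t - 2.84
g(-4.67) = 222.70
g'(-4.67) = -129.11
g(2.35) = -18.72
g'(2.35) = -26.90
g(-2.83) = 61.86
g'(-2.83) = -51.71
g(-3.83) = 131.49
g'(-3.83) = -89.31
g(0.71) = 2.65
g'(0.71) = -3.93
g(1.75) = -6.29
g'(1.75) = -15.18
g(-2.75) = 57.83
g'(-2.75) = -49.16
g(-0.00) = 4.74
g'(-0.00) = -2.84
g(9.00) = -1220.43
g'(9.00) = -412.79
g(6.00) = -354.30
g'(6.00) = -180.56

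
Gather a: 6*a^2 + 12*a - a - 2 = 6*a^2 + 11*a - 2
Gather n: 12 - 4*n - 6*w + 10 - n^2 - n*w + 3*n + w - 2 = -n^2 + n*(-w - 1) - 5*w + 20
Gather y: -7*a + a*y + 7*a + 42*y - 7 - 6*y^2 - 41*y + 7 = -6*y^2 + y*(a + 1)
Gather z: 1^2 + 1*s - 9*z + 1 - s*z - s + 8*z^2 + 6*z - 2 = 8*z^2 + z*(-s - 3)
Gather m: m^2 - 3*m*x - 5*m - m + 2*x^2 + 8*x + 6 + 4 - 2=m^2 + m*(-3*x - 6) + 2*x^2 + 8*x + 8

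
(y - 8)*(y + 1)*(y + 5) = y^3 - 2*y^2 - 43*y - 40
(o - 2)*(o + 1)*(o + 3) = o^3 + 2*o^2 - 5*o - 6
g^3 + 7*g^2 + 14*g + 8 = (g + 1)*(g + 2)*(g + 4)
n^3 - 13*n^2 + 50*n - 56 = (n - 7)*(n - 4)*(n - 2)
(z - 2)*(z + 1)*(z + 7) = z^3 + 6*z^2 - 9*z - 14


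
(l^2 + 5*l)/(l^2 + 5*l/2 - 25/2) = 2*l/(2*l - 5)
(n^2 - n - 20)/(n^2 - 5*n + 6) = (n^2 - n - 20)/(n^2 - 5*n + 6)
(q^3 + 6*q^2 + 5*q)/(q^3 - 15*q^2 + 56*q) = (q^2 + 6*q + 5)/(q^2 - 15*q + 56)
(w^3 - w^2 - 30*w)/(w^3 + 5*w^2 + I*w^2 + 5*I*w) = (w - 6)/(w + I)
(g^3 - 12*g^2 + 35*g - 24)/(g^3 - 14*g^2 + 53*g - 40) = (g - 3)/(g - 5)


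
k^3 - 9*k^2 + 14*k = k*(k - 7)*(k - 2)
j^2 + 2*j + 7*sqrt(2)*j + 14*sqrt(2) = (j + 2)*(j + 7*sqrt(2))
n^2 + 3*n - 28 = (n - 4)*(n + 7)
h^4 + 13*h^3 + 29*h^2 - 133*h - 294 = (h - 3)*(h + 2)*(h + 7)^2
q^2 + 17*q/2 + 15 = (q + 5/2)*(q + 6)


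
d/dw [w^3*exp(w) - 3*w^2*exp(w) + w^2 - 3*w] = w^3*exp(w) - 6*w*exp(w) + 2*w - 3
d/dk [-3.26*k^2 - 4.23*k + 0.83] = -6.52*k - 4.23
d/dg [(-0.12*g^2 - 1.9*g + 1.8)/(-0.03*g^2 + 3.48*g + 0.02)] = (-0.4746*g^2 + 0.103199999999999*g - 6.302)/(0.0009*g^4 - 0.2088*g^3 + 12.1092*g^2 + 0.1392*g + 0.0004)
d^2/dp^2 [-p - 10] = 0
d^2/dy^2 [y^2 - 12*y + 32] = 2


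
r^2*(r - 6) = r^3 - 6*r^2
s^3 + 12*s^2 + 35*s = s*(s + 5)*(s + 7)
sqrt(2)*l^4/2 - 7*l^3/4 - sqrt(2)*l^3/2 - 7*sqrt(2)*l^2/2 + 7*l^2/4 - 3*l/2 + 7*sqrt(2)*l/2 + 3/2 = (l/2 + sqrt(2)/2)*(l - 1)*(l - 3*sqrt(2))*(sqrt(2)*l + 1/2)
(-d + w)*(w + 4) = -d*w - 4*d + w^2 + 4*w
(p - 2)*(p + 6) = p^2 + 4*p - 12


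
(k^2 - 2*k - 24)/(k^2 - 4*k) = (k^2 - 2*k - 24)/(k*(k - 4))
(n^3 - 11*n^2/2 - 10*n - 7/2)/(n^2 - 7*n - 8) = (2*n^2 - 13*n - 7)/(2*(n - 8))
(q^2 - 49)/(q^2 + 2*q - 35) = (q - 7)/(q - 5)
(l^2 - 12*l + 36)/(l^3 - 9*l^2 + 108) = 1/(l + 3)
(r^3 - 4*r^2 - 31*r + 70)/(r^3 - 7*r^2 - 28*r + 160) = (r^2 - 9*r + 14)/(r^2 - 12*r + 32)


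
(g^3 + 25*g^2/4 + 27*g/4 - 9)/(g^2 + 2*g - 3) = (g^2 + 13*g/4 - 3)/(g - 1)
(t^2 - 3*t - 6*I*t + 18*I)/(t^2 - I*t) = (t^2 - 3*t - 6*I*t + 18*I)/(t*(t - I))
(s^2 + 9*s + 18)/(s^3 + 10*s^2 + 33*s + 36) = (s + 6)/(s^2 + 7*s + 12)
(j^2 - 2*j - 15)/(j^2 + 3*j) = (j - 5)/j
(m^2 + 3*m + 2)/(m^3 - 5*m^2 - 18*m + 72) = (m^2 + 3*m + 2)/(m^3 - 5*m^2 - 18*m + 72)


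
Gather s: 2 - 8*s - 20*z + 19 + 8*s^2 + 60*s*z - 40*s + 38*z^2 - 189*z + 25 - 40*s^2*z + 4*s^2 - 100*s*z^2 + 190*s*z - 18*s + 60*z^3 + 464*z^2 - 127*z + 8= s^2*(12 - 40*z) + s*(-100*z^2 + 250*z - 66) + 60*z^3 + 502*z^2 - 336*z + 54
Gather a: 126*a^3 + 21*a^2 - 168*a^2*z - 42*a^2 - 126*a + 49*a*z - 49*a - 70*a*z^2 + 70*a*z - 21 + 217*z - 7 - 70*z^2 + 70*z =126*a^3 + a^2*(-168*z - 21) + a*(-70*z^2 + 119*z - 175) - 70*z^2 + 287*z - 28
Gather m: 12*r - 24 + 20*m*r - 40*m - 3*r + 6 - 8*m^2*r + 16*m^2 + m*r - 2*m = m^2*(16 - 8*r) + m*(21*r - 42) + 9*r - 18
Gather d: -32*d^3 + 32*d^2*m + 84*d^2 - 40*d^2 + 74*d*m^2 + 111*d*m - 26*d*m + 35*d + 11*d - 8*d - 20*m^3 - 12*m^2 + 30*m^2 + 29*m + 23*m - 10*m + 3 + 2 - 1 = -32*d^3 + d^2*(32*m + 44) + d*(74*m^2 + 85*m + 38) - 20*m^3 + 18*m^2 + 42*m + 4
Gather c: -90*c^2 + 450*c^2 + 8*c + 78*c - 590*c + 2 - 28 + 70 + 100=360*c^2 - 504*c + 144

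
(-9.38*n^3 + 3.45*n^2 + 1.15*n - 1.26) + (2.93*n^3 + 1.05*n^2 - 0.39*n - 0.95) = -6.45*n^3 + 4.5*n^2 + 0.76*n - 2.21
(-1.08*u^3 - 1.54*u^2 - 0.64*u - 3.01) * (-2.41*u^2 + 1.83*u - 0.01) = 2.6028*u^5 + 1.735*u^4 - 1.265*u^3 + 6.0983*u^2 - 5.5019*u + 0.0301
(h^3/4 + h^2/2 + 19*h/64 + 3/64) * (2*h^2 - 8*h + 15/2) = h^5/2 - h^4 - 49*h^3/32 + 47*h^2/32 + 237*h/128 + 45/128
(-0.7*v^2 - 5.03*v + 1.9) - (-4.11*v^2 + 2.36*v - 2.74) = 3.41*v^2 - 7.39*v + 4.64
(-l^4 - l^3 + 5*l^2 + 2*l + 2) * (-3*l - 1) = 3*l^5 + 4*l^4 - 14*l^3 - 11*l^2 - 8*l - 2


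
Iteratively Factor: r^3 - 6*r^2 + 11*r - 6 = (r - 1)*(r^2 - 5*r + 6) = (r - 2)*(r - 1)*(r - 3)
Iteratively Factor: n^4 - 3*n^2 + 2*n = (n - 1)*(n^3 + n^2 - 2*n) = (n - 1)*(n + 2)*(n^2 - n) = n*(n - 1)*(n + 2)*(n - 1)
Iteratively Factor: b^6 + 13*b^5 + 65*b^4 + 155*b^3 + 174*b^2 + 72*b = (b + 3)*(b^5 + 10*b^4 + 35*b^3 + 50*b^2 + 24*b) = (b + 1)*(b + 3)*(b^4 + 9*b^3 + 26*b^2 + 24*b) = b*(b + 1)*(b + 3)*(b^3 + 9*b^2 + 26*b + 24) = b*(b + 1)*(b + 2)*(b + 3)*(b^2 + 7*b + 12) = b*(b + 1)*(b + 2)*(b + 3)^2*(b + 4)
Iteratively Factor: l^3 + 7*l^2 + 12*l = (l)*(l^2 + 7*l + 12) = l*(l + 4)*(l + 3)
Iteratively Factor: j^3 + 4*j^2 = (j + 4)*(j^2) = j*(j + 4)*(j)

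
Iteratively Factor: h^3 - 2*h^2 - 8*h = (h - 4)*(h^2 + 2*h) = (h - 4)*(h + 2)*(h)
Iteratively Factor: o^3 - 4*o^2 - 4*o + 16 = (o - 4)*(o^2 - 4) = (o - 4)*(o + 2)*(o - 2)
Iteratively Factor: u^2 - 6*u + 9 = (u - 3)*(u - 3)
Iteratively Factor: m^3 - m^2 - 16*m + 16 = (m - 1)*(m^2 - 16) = (m - 4)*(m - 1)*(m + 4)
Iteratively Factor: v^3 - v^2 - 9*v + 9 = (v - 3)*(v^2 + 2*v - 3) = (v - 3)*(v + 3)*(v - 1)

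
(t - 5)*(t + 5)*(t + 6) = t^3 + 6*t^2 - 25*t - 150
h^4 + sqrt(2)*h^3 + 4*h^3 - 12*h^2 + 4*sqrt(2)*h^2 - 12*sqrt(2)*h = h*(h - 2)*(h + 6)*(h + sqrt(2))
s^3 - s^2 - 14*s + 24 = (s - 3)*(s - 2)*(s + 4)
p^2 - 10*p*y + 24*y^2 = (p - 6*y)*(p - 4*y)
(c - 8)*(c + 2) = c^2 - 6*c - 16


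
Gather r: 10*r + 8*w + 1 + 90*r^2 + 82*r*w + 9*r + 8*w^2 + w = 90*r^2 + r*(82*w + 19) + 8*w^2 + 9*w + 1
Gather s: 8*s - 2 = 8*s - 2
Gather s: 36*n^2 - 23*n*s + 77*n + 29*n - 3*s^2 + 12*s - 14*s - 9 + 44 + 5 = 36*n^2 + 106*n - 3*s^2 + s*(-23*n - 2) + 40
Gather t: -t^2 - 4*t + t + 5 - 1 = -t^2 - 3*t + 4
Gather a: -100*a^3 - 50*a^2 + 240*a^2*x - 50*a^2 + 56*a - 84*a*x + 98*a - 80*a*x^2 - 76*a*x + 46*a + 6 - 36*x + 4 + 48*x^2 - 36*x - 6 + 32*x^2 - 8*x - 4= -100*a^3 + a^2*(240*x - 100) + a*(-80*x^2 - 160*x + 200) + 80*x^2 - 80*x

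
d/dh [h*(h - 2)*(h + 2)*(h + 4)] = 4*h^3 + 12*h^2 - 8*h - 16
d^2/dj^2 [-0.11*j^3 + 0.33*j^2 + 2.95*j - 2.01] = 0.66 - 0.66*j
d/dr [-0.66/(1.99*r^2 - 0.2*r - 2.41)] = (2.6268*r - 0.132)/(-1.99*r^2 + 0.2*r + 2.41)^2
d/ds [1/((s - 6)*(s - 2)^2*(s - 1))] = (-(s - 6)*(s - 2) - 2*(s - 6)*(s - 1) - (s - 2)*(s - 1))/((s - 6)^2*(s - 2)^3*(s - 1)^2)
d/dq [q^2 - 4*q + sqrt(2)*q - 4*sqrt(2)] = 2*q - 4 + sqrt(2)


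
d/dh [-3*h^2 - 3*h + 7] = -6*h - 3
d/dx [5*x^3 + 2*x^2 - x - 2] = 15*x^2 + 4*x - 1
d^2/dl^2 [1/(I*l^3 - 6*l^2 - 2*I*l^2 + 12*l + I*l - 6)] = (-12*I*l^2 + l*(96 + 8*I) - 24 + 214*I)/(l^7 + l^6*(-4 + 18*I) + l^5*(-102 - 72*I) + l^4*(428 - 108*I) + l^3*(-647 + 792*I) + l^2*(432 - 1278*I) + l*(-108 + 864*I) - 216*I)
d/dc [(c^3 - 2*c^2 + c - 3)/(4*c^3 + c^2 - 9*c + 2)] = (9*c^4 - 26*c^3 + 59*c^2 - 2*c - 25)/(16*c^6 + 8*c^5 - 71*c^4 - 2*c^3 + 85*c^2 - 36*c + 4)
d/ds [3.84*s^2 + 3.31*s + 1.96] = 7.68*s + 3.31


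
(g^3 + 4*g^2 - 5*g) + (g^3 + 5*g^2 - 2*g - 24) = 2*g^3 + 9*g^2 - 7*g - 24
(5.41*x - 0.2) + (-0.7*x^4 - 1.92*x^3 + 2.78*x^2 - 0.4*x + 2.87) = -0.7*x^4 - 1.92*x^3 + 2.78*x^2 + 5.01*x + 2.67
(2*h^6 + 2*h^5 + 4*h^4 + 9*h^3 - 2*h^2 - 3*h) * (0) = 0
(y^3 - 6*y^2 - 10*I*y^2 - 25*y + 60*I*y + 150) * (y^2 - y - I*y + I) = y^5 - 7*y^4 - 11*I*y^4 - 29*y^3 + 77*I*y^3 + 245*y^2 - 41*I*y^2 - 210*y - 175*I*y + 150*I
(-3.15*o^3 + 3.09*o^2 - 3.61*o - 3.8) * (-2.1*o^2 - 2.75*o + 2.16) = 6.615*o^5 + 2.1735*o^4 - 7.7205*o^3 + 24.5819*o^2 + 2.6524*o - 8.208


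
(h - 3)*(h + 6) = h^2 + 3*h - 18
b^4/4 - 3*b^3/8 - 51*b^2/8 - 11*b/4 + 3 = (b/4 + 1)*(b - 6)*(b - 1/2)*(b + 1)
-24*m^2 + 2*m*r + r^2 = (-4*m + r)*(6*m + r)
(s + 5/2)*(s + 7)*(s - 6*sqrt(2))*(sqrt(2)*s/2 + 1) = sqrt(2)*s^4/2 - 5*s^3 + 19*sqrt(2)*s^3/4 - 95*s^2/2 + 11*sqrt(2)*s^2/4 - 175*s/2 - 57*sqrt(2)*s - 105*sqrt(2)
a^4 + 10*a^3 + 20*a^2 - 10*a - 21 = (a - 1)*(a + 1)*(a + 3)*(a + 7)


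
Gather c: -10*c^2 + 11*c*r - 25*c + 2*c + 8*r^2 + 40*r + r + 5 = -10*c^2 + c*(11*r - 23) + 8*r^2 + 41*r + 5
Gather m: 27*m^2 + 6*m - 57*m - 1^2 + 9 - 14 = 27*m^2 - 51*m - 6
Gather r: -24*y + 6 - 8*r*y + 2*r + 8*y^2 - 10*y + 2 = r*(2 - 8*y) + 8*y^2 - 34*y + 8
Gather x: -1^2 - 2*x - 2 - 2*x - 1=-4*x - 4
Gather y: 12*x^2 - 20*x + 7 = 12*x^2 - 20*x + 7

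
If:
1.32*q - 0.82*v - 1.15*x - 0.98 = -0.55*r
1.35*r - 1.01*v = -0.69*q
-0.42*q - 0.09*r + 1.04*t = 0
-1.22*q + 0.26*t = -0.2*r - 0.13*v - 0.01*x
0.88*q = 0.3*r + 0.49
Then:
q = 5.03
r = 13.12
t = 3.17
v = 20.97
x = -3.76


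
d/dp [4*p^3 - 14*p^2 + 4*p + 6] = 12*p^2 - 28*p + 4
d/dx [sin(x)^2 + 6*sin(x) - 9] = 2*(sin(x) + 3)*cos(x)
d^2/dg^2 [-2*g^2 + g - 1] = -4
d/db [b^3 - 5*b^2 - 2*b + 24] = 3*b^2 - 10*b - 2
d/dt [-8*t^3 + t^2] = 2*t*(1 - 12*t)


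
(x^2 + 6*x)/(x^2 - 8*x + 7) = x*(x + 6)/(x^2 - 8*x + 7)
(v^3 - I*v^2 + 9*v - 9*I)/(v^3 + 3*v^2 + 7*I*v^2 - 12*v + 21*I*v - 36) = (v^2 - 4*I*v - 3)/(v^2 + v*(3 + 4*I) + 12*I)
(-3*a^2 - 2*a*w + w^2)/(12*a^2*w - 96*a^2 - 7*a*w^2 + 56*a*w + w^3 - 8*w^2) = (a + w)/(-4*a*w + 32*a + w^2 - 8*w)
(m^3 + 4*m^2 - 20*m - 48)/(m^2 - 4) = (m^2 + 2*m - 24)/(m - 2)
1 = 1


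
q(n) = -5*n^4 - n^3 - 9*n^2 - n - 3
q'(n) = -20*n^3 - 3*n^2 - 18*n - 1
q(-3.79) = -1105.68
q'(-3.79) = 1112.93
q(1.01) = -19.42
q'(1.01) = -42.85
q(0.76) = -11.07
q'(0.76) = -25.19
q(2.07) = -144.31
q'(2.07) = -228.51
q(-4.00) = -1359.00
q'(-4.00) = 1303.00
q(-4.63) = -2389.75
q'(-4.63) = 2003.09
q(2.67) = -342.97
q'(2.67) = -451.13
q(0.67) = -9.02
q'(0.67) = -20.42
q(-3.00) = -459.00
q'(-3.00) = 566.00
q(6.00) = -7029.00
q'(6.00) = -4537.00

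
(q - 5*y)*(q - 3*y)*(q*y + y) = q^3*y - 8*q^2*y^2 + q^2*y + 15*q*y^3 - 8*q*y^2 + 15*y^3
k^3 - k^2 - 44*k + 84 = (k - 6)*(k - 2)*(k + 7)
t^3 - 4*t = t*(t - 2)*(t + 2)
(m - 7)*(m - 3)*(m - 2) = m^3 - 12*m^2 + 41*m - 42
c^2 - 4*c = c*(c - 4)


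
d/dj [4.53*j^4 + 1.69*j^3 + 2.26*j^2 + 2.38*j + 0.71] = 18.12*j^3 + 5.07*j^2 + 4.52*j + 2.38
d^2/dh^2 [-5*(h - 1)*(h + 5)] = -10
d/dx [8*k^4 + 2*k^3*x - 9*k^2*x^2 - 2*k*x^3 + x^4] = 2*k^3 - 18*k^2*x - 6*k*x^2 + 4*x^3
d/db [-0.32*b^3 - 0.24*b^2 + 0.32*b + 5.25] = -0.96*b^2 - 0.48*b + 0.32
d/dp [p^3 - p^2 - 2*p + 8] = 3*p^2 - 2*p - 2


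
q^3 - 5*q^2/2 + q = q*(q - 2)*(q - 1/2)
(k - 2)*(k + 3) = k^2 + k - 6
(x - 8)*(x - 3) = x^2 - 11*x + 24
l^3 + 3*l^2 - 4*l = l*(l - 1)*(l + 4)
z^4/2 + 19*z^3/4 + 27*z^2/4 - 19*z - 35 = (z/2 + 1)*(z - 2)*(z + 5/2)*(z + 7)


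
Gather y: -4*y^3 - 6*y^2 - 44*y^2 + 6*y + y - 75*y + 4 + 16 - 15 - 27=-4*y^3 - 50*y^2 - 68*y - 22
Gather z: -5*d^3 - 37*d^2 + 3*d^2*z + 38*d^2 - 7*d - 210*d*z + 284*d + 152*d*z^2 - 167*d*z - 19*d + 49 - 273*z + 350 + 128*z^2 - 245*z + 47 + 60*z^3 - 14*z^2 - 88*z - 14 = -5*d^3 + d^2 + 258*d + 60*z^3 + z^2*(152*d + 114) + z*(3*d^2 - 377*d - 606) + 432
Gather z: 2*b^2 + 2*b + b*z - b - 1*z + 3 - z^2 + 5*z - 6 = 2*b^2 + b - z^2 + z*(b + 4) - 3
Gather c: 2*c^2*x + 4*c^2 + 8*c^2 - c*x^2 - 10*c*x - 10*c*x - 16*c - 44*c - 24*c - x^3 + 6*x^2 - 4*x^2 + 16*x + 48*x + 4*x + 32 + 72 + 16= c^2*(2*x + 12) + c*(-x^2 - 20*x - 84) - x^3 + 2*x^2 + 68*x + 120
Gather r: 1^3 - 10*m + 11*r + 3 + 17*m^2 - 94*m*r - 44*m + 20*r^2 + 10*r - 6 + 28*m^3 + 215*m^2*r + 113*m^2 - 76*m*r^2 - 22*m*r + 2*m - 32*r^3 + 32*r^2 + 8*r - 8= 28*m^3 + 130*m^2 - 52*m - 32*r^3 + r^2*(52 - 76*m) + r*(215*m^2 - 116*m + 29) - 10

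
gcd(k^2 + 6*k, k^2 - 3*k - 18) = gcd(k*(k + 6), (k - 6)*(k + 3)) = 1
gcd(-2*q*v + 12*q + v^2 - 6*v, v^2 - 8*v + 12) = v - 6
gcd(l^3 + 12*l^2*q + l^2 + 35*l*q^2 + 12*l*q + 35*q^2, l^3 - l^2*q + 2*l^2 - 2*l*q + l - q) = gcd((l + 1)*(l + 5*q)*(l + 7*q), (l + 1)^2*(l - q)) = l + 1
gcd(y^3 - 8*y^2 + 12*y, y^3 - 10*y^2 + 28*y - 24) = y^2 - 8*y + 12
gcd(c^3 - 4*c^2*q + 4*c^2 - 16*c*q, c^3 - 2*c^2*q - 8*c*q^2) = -c^2 + 4*c*q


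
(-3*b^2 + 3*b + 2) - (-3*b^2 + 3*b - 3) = 5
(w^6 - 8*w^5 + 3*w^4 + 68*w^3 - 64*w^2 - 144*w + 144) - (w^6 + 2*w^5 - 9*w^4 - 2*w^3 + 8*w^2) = -10*w^5 + 12*w^4 + 70*w^3 - 72*w^2 - 144*w + 144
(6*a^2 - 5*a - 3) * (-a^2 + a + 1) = -6*a^4 + 11*a^3 + 4*a^2 - 8*a - 3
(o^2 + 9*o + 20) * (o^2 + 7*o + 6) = o^4 + 16*o^3 + 89*o^2 + 194*o + 120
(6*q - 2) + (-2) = 6*q - 4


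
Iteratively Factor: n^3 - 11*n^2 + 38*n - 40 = (n - 2)*(n^2 - 9*n + 20) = (n - 4)*(n - 2)*(n - 5)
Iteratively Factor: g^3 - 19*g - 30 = (g + 2)*(g^2 - 2*g - 15) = (g - 5)*(g + 2)*(g + 3)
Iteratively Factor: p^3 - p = (p)*(p^2 - 1) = p*(p + 1)*(p - 1)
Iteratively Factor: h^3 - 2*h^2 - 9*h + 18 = (h - 3)*(h^2 + h - 6) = (h - 3)*(h + 3)*(h - 2)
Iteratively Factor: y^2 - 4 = (y - 2)*(y + 2)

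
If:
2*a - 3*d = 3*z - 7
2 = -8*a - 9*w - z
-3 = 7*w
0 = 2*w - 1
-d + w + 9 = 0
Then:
No Solution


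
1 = 1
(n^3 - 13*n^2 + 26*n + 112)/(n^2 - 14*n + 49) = (n^2 - 6*n - 16)/(n - 7)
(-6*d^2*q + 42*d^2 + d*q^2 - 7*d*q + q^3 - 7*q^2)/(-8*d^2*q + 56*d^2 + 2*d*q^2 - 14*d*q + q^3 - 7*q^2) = (3*d + q)/(4*d + q)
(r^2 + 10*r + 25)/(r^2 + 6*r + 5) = (r + 5)/(r + 1)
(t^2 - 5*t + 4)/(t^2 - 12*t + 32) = (t - 1)/(t - 8)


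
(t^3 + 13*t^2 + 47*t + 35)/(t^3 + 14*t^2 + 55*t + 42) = (t + 5)/(t + 6)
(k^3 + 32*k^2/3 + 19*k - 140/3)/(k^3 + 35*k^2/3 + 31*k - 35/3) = (3*k - 4)/(3*k - 1)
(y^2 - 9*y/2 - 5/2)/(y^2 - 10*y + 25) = (y + 1/2)/(y - 5)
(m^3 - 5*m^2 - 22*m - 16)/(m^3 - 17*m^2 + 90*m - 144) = (m^2 + 3*m + 2)/(m^2 - 9*m + 18)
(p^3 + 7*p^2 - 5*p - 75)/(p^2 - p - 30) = (p^2 + 2*p - 15)/(p - 6)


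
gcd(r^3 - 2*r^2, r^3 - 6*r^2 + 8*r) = r^2 - 2*r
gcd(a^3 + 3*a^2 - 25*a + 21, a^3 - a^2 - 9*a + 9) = a^2 - 4*a + 3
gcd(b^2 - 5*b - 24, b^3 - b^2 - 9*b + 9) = b + 3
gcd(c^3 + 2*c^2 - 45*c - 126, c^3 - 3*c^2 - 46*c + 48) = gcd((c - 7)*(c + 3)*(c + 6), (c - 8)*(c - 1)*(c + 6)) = c + 6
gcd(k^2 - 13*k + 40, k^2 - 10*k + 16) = k - 8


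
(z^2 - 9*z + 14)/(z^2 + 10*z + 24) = (z^2 - 9*z + 14)/(z^2 + 10*z + 24)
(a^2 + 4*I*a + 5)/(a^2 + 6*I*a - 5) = (a - I)/(a + I)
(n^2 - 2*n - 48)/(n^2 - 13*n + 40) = (n + 6)/(n - 5)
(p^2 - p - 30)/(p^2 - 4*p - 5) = (-p^2 + p + 30)/(-p^2 + 4*p + 5)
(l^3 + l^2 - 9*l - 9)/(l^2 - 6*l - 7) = (l^2 - 9)/(l - 7)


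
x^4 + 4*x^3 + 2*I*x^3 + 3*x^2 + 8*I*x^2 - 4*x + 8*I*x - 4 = (x + 2)^2*(x + I)^2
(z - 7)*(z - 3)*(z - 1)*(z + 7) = z^4 - 4*z^3 - 46*z^2 + 196*z - 147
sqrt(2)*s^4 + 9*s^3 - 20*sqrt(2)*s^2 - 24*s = s*(s - 2*sqrt(2))*(s + 6*sqrt(2))*(sqrt(2)*s + 1)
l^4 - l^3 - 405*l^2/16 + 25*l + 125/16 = (l - 5)*(l - 5/4)*(l + 1/4)*(l + 5)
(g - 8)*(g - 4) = g^2 - 12*g + 32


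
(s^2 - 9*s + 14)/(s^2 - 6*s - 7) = (s - 2)/(s + 1)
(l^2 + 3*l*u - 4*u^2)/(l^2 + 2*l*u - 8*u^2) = (-l + u)/(-l + 2*u)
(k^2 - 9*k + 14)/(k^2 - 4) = (k - 7)/(k + 2)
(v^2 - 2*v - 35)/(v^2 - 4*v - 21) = (v + 5)/(v + 3)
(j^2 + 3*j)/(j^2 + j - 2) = j*(j + 3)/(j^2 + j - 2)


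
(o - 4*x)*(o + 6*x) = o^2 + 2*o*x - 24*x^2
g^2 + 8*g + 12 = (g + 2)*(g + 6)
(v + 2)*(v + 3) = v^2 + 5*v + 6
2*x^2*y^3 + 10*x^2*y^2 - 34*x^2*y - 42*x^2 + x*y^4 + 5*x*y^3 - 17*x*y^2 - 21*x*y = (2*x + y)*(y - 3)*(y + 7)*(x*y + x)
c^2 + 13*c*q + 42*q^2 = (c + 6*q)*(c + 7*q)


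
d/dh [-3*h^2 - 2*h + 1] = -6*h - 2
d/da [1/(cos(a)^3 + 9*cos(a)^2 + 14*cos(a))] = (3*sin(a) + 14*sin(a)/cos(a)^2 + 18*tan(a))/((cos(a) + 2)^2*(cos(a) + 7)^2)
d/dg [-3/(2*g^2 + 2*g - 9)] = 6*(2*g + 1)/(2*g^2 + 2*g - 9)^2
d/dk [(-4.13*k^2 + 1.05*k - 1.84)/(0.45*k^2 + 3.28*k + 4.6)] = (-14.0189*k^2 - 36.34*k + 10.8652)/(0.2025*k^4 + 2.952*k^3 + 14.8984*k^2 + 30.176*k + 21.16)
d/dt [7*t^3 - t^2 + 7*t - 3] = 21*t^2 - 2*t + 7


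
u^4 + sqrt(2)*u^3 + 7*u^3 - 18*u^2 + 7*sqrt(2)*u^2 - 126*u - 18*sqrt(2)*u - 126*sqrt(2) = (u + 7)*(u - 3*sqrt(2))*(u + sqrt(2))*(u + 3*sqrt(2))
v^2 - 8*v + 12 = (v - 6)*(v - 2)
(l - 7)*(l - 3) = l^2 - 10*l + 21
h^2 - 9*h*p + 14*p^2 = (h - 7*p)*(h - 2*p)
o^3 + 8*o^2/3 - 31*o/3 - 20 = (o - 3)*(o + 5/3)*(o + 4)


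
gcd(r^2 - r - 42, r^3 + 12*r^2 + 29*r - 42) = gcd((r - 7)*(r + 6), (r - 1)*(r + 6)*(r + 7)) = r + 6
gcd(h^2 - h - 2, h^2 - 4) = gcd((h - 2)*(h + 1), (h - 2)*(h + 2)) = h - 2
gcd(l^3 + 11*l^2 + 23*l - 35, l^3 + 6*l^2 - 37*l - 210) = l^2 + 12*l + 35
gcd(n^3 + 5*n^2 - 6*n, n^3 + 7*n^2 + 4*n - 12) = n^2 + 5*n - 6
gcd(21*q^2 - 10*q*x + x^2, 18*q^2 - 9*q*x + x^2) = -3*q + x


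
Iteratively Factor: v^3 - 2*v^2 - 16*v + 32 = (v - 4)*(v^2 + 2*v - 8) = (v - 4)*(v - 2)*(v + 4)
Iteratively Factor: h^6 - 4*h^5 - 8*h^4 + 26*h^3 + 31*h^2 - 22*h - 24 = (h - 3)*(h^5 - h^4 - 11*h^3 - 7*h^2 + 10*h + 8) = (h - 3)*(h + 1)*(h^4 - 2*h^3 - 9*h^2 + 2*h + 8) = (h - 3)*(h + 1)*(h + 2)*(h^3 - 4*h^2 - h + 4) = (h - 3)*(h - 1)*(h + 1)*(h + 2)*(h^2 - 3*h - 4) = (h - 3)*(h - 1)*(h + 1)^2*(h + 2)*(h - 4)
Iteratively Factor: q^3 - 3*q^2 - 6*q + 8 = (q - 4)*(q^2 + q - 2) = (q - 4)*(q + 2)*(q - 1)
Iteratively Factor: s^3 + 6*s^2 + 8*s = (s)*(s^2 + 6*s + 8) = s*(s + 2)*(s + 4)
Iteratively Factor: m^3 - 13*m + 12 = (m - 1)*(m^2 + m - 12) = (m - 1)*(m + 4)*(m - 3)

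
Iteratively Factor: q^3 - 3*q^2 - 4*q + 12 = (q - 2)*(q^2 - q - 6) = (q - 3)*(q - 2)*(q + 2)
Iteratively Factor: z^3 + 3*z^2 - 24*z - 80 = (z + 4)*(z^2 - z - 20) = (z - 5)*(z + 4)*(z + 4)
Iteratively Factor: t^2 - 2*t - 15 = (t - 5)*(t + 3)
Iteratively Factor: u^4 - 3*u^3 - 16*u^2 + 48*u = (u - 3)*(u^3 - 16*u) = u*(u - 3)*(u^2 - 16) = u*(u - 4)*(u - 3)*(u + 4)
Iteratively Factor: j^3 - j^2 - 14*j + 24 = (j - 3)*(j^2 + 2*j - 8) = (j - 3)*(j - 2)*(j + 4)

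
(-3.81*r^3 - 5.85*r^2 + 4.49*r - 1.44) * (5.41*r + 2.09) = -20.6121*r^4 - 39.6114*r^3 + 12.0644*r^2 + 1.5937*r - 3.0096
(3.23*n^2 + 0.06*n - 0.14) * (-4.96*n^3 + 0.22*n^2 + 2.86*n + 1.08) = -16.0208*n^5 + 0.413*n^4 + 9.9454*n^3 + 3.6292*n^2 - 0.3356*n - 0.1512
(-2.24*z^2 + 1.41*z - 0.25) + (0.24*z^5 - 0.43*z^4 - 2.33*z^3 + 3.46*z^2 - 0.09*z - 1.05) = 0.24*z^5 - 0.43*z^4 - 2.33*z^3 + 1.22*z^2 + 1.32*z - 1.3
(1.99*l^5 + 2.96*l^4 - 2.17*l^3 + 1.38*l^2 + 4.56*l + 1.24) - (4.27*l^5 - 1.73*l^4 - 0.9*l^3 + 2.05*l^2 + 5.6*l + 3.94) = -2.28*l^5 + 4.69*l^4 - 1.27*l^3 - 0.67*l^2 - 1.04*l - 2.7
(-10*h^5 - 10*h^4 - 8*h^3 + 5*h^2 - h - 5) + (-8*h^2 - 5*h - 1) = -10*h^5 - 10*h^4 - 8*h^3 - 3*h^2 - 6*h - 6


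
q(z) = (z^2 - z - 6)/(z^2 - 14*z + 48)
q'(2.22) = 0.09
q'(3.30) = 0.51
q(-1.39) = -0.04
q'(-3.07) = -0.06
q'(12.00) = -1.23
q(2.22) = -0.15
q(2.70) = -0.08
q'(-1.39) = -0.06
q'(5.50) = 44.00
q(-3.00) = 0.06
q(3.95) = 0.68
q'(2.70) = 0.21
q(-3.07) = 0.06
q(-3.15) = 0.07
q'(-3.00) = -0.06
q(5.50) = 15.00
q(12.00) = 5.25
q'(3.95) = 1.33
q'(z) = (14 - 2*z)*(z^2 - z - 6)/(z^2 - 14*z + 48)^2 + (2*z - 1)/(z^2 - 14*z + 48) = (-13*z^2 + 108*z - 132)/(z^4 - 28*z^3 + 292*z^2 - 1344*z + 2304)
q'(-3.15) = -0.06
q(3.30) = 0.13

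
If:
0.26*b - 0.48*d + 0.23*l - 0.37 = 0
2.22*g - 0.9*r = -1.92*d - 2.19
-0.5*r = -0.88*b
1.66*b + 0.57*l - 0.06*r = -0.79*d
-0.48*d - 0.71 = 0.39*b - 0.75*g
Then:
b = 1.40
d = -1.11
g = 0.97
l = -2.28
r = 2.46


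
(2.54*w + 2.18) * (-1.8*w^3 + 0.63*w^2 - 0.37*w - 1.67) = -4.572*w^4 - 2.3238*w^3 + 0.4336*w^2 - 5.0484*w - 3.6406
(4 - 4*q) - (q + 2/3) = 10/3 - 5*q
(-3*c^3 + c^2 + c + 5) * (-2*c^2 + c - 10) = 6*c^5 - 5*c^4 + 29*c^3 - 19*c^2 - 5*c - 50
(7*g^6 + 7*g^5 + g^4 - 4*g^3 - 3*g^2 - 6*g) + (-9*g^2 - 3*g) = 7*g^6 + 7*g^5 + g^4 - 4*g^3 - 12*g^2 - 9*g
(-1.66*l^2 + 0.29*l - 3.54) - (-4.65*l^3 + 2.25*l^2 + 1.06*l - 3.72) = 4.65*l^3 - 3.91*l^2 - 0.77*l + 0.18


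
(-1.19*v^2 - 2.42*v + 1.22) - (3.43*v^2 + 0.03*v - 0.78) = -4.62*v^2 - 2.45*v + 2.0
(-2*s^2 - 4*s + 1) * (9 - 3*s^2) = 6*s^4 + 12*s^3 - 21*s^2 - 36*s + 9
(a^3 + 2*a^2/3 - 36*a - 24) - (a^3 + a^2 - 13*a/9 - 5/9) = -a^2/3 - 311*a/9 - 211/9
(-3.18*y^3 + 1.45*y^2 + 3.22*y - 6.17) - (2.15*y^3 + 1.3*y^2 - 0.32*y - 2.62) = -5.33*y^3 + 0.15*y^2 + 3.54*y - 3.55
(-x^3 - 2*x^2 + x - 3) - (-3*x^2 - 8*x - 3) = -x^3 + x^2 + 9*x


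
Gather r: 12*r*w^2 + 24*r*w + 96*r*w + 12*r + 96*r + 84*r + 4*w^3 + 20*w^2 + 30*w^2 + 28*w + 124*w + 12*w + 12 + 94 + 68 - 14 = r*(12*w^2 + 120*w + 192) + 4*w^3 + 50*w^2 + 164*w + 160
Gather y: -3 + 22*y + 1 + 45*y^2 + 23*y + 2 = 45*y^2 + 45*y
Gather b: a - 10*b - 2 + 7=a - 10*b + 5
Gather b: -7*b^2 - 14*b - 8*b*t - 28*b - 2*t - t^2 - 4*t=-7*b^2 + b*(-8*t - 42) - t^2 - 6*t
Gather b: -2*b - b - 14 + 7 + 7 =-3*b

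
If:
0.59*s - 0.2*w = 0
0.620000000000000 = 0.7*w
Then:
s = 0.30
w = 0.89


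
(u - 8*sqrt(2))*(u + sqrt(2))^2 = u^3 - 6*sqrt(2)*u^2 - 30*u - 16*sqrt(2)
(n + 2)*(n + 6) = n^2 + 8*n + 12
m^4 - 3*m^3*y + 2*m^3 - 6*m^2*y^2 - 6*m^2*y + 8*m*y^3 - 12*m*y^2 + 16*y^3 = (m + 2)*(m - 4*y)*(m - y)*(m + 2*y)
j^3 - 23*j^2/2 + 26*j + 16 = (j - 8)*(j - 4)*(j + 1/2)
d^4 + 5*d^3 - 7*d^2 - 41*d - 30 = (d - 3)*(d + 1)*(d + 2)*(d + 5)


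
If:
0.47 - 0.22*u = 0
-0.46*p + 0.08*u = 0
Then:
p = 0.37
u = 2.14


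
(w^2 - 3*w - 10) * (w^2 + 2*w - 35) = w^4 - w^3 - 51*w^2 + 85*w + 350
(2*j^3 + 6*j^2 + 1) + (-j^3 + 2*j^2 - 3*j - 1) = j^3 + 8*j^2 - 3*j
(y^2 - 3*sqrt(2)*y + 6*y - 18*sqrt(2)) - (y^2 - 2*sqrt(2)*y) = -sqrt(2)*y + 6*y - 18*sqrt(2)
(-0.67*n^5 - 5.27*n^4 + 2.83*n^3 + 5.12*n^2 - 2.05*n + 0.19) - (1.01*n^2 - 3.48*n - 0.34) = -0.67*n^5 - 5.27*n^4 + 2.83*n^3 + 4.11*n^2 + 1.43*n + 0.53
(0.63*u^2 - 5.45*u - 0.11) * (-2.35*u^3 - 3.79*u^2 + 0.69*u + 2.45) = -1.4805*u^5 + 10.4198*u^4 + 21.3487*u^3 - 1.8001*u^2 - 13.4284*u - 0.2695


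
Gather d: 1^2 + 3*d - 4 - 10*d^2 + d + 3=-10*d^2 + 4*d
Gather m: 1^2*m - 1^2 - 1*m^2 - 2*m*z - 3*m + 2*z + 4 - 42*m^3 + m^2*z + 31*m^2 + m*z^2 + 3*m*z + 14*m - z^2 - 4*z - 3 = -42*m^3 + m^2*(z + 30) + m*(z^2 + z + 12) - z^2 - 2*z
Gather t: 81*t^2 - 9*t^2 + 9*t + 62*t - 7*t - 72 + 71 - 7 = 72*t^2 + 64*t - 8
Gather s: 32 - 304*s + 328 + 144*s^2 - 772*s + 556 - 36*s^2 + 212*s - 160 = 108*s^2 - 864*s + 756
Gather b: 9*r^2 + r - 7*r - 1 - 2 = 9*r^2 - 6*r - 3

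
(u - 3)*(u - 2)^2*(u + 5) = u^4 - 2*u^3 - 19*u^2 + 68*u - 60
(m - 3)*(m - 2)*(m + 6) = m^3 + m^2 - 24*m + 36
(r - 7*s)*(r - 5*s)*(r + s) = r^3 - 11*r^2*s + 23*r*s^2 + 35*s^3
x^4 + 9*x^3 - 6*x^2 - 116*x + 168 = (x - 2)^2*(x + 6)*(x + 7)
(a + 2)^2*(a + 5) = a^3 + 9*a^2 + 24*a + 20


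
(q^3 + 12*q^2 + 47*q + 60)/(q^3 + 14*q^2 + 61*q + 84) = (q + 5)/(q + 7)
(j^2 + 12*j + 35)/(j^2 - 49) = (j + 5)/(j - 7)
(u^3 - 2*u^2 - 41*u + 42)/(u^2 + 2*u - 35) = (u^3 - 2*u^2 - 41*u + 42)/(u^2 + 2*u - 35)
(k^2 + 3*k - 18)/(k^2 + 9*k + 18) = (k - 3)/(k + 3)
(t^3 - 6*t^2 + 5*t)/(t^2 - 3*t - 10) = t*(t - 1)/(t + 2)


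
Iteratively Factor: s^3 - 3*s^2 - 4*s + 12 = (s - 2)*(s^2 - s - 6) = (s - 2)*(s + 2)*(s - 3)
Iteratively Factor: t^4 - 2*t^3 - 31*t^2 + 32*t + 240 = (t + 4)*(t^3 - 6*t^2 - 7*t + 60) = (t - 4)*(t + 4)*(t^2 - 2*t - 15) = (t - 5)*(t - 4)*(t + 4)*(t + 3)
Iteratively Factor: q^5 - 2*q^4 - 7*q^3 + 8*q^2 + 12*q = (q - 3)*(q^4 + q^3 - 4*q^2 - 4*q) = (q - 3)*(q - 2)*(q^3 + 3*q^2 + 2*q) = (q - 3)*(q - 2)*(q + 2)*(q^2 + q) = (q - 3)*(q - 2)*(q + 1)*(q + 2)*(q)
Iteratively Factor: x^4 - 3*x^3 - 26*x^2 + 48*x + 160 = (x - 4)*(x^3 + x^2 - 22*x - 40) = (x - 4)*(x + 4)*(x^2 - 3*x - 10) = (x - 5)*(x - 4)*(x + 4)*(x + 2)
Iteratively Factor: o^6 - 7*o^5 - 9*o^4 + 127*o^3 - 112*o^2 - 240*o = (o - 4)*(o^5 - 3*o^4 - 21*o^3 + 43*o^2 + 60*o) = (o - 5)*(o - 4)*(o^4 + 2*o^3 - 11*o^2 - 12*o) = (o - 5)*(o - 4)*(o + 4)*(o^3 - 2*o^2 - 3*o) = (o - 5)*(o - 4)*(o + 1)*(o + 4)*(o^2 - 3*o) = o*(o - 5)*(o - 4)*(o + 1)*(o + 4)*(o - 3)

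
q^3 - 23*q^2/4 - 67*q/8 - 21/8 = (q - 7)*(q + 1/2)*(q + 3/4)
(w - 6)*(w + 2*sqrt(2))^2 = w^3 - 6*w^2 + 4*sqrt(2)*w^2 - 24*sqrt(2)*w + 8*w - 48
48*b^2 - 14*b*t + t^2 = (-8*b + t)*(-6*b + t)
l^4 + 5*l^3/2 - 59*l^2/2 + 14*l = l*(l - 4)*(l - 1/2)*(l + 7)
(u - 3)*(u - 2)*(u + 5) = u^3 - 19*u + 30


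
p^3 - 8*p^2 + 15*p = p*(p - 5)*(p - 3)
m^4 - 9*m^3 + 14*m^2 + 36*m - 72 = (m - 6)*(m - 3)*(m - 2)*(m + 2)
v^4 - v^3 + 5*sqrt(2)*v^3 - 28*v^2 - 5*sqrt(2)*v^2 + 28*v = v*(v - 1)*(v - 2*sqrt(2))*(v + 7*sqrt(2))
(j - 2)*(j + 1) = j^2 - j - 2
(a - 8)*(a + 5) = a^2 - 3*a - 40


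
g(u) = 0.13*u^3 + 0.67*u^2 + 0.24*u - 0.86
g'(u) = 0.39*u^2 + 1.34*u + 0.24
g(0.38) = -0.66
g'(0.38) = 0.81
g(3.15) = 10.61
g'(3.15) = 8.33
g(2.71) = 7.30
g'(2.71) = 6.74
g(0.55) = -0.50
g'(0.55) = 1.09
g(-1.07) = -0.51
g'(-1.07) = -0.75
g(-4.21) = 0.30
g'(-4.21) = 1.51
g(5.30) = 38.59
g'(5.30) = 18.30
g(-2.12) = 0.40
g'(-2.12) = -0.85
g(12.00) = 323.14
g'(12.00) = 72.48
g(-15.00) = -292.46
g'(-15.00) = 67.89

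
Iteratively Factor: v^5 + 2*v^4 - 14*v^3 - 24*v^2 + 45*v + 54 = (v + 1)*(v^4 + v^3 - 15*v^2 - 9*v + 54) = (v + 1)*(v + 3)*(v^3 - 2*v^2 - 9*v + 18) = (v + 1)*(v + 3)^2*(v^2 - 5*v + 6) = (v - 2)*(v + 1)*(v + 3)^2*(v - 3)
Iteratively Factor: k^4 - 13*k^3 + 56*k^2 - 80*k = (k - 4)*(k^3 - 9*k^2 + 20*k) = k*(k - 4)*(k^2 - 9*k + 20) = k*(k - 4)^2*(k - 5)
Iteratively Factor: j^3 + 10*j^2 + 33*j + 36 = (j + 3)*(j^2 + 7*j + 12) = (j + 3)*(j + 4)*(j + 3)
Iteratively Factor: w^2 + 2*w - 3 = (w - 1)*(w + 3)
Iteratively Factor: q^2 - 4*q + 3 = (q - 1)*(q - 3)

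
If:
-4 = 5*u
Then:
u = -4/5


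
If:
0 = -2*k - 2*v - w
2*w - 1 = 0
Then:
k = -v - 1/4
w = 1/2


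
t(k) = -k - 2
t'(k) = -1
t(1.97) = -3.97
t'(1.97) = -1.00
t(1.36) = -3.36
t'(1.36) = -1.00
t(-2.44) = 0.44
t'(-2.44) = -1.00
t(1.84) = -3.84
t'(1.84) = -1.00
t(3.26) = -5.26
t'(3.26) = -1.00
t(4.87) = -6.87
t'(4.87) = -1.00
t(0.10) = -2.10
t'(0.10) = -1.00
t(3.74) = -5.74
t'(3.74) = -1.00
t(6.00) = -8.00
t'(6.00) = -1.00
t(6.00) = -8.00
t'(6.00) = -1.00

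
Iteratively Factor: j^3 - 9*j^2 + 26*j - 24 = (j - 2)*(j^2 - 7*j + 12) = (j - 4)*(j - 2)*(j - 3)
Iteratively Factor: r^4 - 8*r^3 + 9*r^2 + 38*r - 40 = (r - 1)*(r^3 - 7*r^2 + 2*r + 40) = (r - 5)*(r - 1)*(r^2 - 2*r - 8) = (r - 5)*(r - 4)*(r - 1)*(r + 2)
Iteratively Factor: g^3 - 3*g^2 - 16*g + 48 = (g - 4)*(g^2 + g - 12) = (g - 4)*(g + 4)*(g - 3)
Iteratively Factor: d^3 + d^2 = (d + 1)*(d^2) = d*(d + 1)*(d)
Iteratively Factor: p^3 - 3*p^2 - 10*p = (p - 5)*(p^2 + 2*p) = p*(p - 5)*(p + 2)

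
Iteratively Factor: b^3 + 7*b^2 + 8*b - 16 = (b + 4)*(b^2 + 3*b - 4) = (b + 4)^2*(b - 1)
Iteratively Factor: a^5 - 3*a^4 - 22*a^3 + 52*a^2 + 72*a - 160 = (a - 5)*(a^4 + 2*a^3 - 12*a^2 - 8*a + 32) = (a - 5)*(a - 2)*(a^3 + 4*a^2 - 4*a - 16) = (a - 5)*(a - 2)^2*(a^2 + 6*a + 8) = (a - 5)*(a - 2)^2*(a + 2)*(a + 4)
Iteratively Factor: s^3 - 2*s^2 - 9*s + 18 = (s + 3)*(s^2 - 5*s + 6) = (s - 2)*(s + 3)*(s - 3)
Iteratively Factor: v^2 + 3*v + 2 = (v + 1)*(v + 2)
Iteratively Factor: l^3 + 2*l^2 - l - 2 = (l + 2)*(l^2 - 1) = (l + 1)*(l + 2)*(l - 1)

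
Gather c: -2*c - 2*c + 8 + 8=16 - 4*c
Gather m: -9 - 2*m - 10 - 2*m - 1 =-4*m - 20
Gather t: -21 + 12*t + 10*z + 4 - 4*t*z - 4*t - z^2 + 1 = t*(8 - 4*z) - z^2 + 10*z - 16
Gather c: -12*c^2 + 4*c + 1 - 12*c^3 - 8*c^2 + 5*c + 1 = -12*c^3 - 20*c^2 + 9*c + 2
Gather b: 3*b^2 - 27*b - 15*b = 3*b^2 - 42*b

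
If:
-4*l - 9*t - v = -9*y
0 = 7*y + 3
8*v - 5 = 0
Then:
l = -9*t/4 - 251/224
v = 5/8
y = -3/7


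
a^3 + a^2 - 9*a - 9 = (a - 3)*(a + 1)*(a + 3)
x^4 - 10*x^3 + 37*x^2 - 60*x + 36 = (x - 3)^2*(x - 2)^2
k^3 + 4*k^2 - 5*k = k*(k - 1)*(k + 5)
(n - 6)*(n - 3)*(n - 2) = n^3 - 11*n^2 + 36*n - 36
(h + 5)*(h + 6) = h^2 + 11*h + 30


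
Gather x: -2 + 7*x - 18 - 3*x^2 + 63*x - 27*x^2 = -30*x^2 + 70*x - 20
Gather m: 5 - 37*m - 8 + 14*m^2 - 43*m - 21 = 14*m^2 - 80*m - 24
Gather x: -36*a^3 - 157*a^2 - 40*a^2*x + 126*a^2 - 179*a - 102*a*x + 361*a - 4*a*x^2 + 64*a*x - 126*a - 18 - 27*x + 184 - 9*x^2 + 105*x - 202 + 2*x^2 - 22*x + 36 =-36*a^3 - 31*a^2 + 56*a + x^2*(-4*a - 7) + x*(-40*a^2 - 38*a + 56)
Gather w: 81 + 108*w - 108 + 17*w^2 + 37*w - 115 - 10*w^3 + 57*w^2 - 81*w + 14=-10*w^3 + 74*w^2 + 64*w - 128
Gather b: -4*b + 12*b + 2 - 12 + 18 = 8*b + 8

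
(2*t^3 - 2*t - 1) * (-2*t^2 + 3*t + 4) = -4*t^5 + 6*t^4 + 12*t^3 - 4*t^2 - 11*t - 4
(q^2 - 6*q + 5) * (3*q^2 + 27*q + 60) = 3*q^4 + 9*q^3 - 87*q^2 - 225*q + 300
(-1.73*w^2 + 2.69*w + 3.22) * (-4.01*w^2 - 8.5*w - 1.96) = 6.9373*w^4 + 3.9181*w^3 - 32.3864*w^2 - 32.6424*w - 6.3112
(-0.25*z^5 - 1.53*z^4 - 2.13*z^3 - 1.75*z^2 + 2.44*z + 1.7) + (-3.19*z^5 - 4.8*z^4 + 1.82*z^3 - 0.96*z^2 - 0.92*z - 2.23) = -3.44*z^5 - 6.33*z^4 - 0.31*z^3 - 2.71*z^2 + 1.52*z - 0.53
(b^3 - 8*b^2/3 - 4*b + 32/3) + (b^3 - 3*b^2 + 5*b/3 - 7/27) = 2*b^3 - 17*b^2/3 - 7*b/3 + 281/27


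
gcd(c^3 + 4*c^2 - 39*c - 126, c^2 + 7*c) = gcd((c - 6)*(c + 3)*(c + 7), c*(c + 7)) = c + 7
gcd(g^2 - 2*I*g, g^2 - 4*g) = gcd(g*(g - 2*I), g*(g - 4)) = g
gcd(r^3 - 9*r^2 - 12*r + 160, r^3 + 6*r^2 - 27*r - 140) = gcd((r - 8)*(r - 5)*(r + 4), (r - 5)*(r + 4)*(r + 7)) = r^2 - r - 20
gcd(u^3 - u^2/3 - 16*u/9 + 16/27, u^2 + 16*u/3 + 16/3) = u + 4/3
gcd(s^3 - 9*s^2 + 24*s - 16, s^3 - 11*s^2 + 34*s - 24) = s^2 - 5*s + 4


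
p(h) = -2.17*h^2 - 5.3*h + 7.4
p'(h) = -4.34*h - 5.3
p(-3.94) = -5.40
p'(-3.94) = 11.80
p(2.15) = -14.03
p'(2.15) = -14.63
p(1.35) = -3.71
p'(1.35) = -11.16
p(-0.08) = 7.81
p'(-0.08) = -4.95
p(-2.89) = 4.59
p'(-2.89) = 7.24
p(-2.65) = 6.21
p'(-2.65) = 6.20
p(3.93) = -46.94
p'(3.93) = -22.36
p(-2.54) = 6.86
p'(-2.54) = 5.72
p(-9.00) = -120.67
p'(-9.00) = 33.76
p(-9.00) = -120.67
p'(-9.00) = 33.76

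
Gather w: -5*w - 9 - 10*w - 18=-15*w - 27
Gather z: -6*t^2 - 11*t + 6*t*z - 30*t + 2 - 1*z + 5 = -6*t^2 - 41*t + z*(6*t - 1) + 7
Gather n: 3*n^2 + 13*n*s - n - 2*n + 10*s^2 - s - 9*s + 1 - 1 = 3*n^2 + n*(13*s - 3) + 10*s^2 - 10*s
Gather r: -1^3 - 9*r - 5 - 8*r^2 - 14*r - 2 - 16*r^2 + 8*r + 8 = -24*r^2 - 15*r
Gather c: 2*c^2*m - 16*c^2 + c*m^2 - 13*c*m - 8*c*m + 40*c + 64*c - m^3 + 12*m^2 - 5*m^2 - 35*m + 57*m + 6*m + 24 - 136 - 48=c^2*(2*m - 16) + c*(m^2 - 21*m + 104) - m^3 + 7*m^2 + 28*m - 160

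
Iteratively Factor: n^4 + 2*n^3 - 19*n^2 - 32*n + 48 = (n - 1)*(n^3 + 3*n^2 - 16*n - 48) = (n - 1)*(n + 3)*(n^2 - 16) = (n - 4)*(n - 1)*(n + 3)*(n + 4)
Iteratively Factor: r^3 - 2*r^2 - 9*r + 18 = (r + 3)*(r^2 - 5*r + 6) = (r - 3)*(r + 3)*(r - 2)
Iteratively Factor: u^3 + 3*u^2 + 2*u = (u + 1)*(u^2 + 2*u) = u*(u + 1)*(u + 2)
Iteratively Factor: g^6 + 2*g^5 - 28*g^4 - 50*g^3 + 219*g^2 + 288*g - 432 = (g - 1)*(g^5 + 3*g^4 - 25*g^3 - 75*g^2 + 144*g + 432) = (g - 4)*(g - 1)*(g^4 + 7*g^3 + 3*g^2 - 63*g - 108) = (g - 4)*(g - 1)*(g + 3)*(g^3 + 4*g^2 - 9*g - 36) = (g - 4)*(g - 1)*(g + 3)*(g + 4)*(g^2 - 9) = (g - 4)*(g - 3)*(g - 1)*(g + 3)*(g + 4)*(g + 3)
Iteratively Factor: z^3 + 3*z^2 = (z)*(z^2 + 3*z) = z^2*(z + 3)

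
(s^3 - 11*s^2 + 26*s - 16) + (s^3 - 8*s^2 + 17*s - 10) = 2*s^3 - 19*s^2 + 43*s - 26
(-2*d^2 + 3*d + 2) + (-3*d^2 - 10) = -5*d^2 + 3*d - 8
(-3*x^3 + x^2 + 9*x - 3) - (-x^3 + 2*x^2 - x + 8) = -2*x^3 - x^2 + 10*x - 11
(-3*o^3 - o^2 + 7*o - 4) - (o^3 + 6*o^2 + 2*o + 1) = -4*o^3 - 7*o^2 + 5*o - 5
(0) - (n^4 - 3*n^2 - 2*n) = -n^4 + 3*n^2 + 2*n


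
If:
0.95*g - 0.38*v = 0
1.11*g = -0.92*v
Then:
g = 0.00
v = 0.00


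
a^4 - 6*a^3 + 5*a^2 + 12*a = a*(a - 4)*(a - 3)*(a + 1)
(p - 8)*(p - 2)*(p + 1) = p^3 - 9*p^2 + 6*p + 16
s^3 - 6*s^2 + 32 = (s - 4)^2*(s + 2)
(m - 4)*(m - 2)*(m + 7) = m^3 + m^2 - 34*m + 56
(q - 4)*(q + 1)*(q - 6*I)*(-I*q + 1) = -I*q^4 - 5*q^3 + 3*I*q^3 + 15*q^2 - 2*I*q^2 + 20*q + 18*I*q + 24*I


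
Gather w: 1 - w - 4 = -w - 3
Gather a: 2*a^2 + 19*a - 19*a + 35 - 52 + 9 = 2*a^2 - 8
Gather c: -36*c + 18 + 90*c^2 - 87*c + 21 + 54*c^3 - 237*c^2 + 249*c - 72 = 54*c^3 - 147*c^2 + 126*c - 33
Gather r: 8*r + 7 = 8*r + 7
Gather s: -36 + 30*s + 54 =30*s + 18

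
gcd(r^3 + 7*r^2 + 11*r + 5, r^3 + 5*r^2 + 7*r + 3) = r^2 + 2*r + 1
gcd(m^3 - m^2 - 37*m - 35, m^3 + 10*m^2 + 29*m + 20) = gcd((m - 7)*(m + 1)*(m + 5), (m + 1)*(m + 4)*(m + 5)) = m^2 + 6*m + 5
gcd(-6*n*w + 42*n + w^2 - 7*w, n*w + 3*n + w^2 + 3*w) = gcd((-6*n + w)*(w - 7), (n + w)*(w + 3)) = 1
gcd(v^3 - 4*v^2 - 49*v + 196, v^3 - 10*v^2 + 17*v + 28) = v^2 - 11*v + 28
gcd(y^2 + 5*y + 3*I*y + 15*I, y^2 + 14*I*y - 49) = 1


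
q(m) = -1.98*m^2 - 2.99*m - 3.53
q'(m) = -3.96*m - 2.99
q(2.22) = -19.93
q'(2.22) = -11.78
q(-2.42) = -7.89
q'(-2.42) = 6.59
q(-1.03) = -2.55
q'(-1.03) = 1.09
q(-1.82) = -4.65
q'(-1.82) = 4.22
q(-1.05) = -2.57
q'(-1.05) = 1.17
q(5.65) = -83.63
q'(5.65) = -25.36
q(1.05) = -8.85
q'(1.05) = -7.15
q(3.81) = -43.66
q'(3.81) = -18.08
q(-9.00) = -137.00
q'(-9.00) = 32.65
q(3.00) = -30.32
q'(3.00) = -14.87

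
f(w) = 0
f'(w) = 0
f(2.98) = 0.00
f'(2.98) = 0.00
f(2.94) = 0.00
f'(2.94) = 0.00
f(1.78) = 0.00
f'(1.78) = 0.00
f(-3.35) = 0.00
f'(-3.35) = 0.00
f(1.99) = 0.00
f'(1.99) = 0.00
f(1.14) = 0.00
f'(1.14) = 0.00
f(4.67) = 0.00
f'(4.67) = 0.00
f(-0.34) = 0.00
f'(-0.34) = 0.00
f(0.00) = 0.00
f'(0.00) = 0.00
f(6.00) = 0.00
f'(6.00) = 0.00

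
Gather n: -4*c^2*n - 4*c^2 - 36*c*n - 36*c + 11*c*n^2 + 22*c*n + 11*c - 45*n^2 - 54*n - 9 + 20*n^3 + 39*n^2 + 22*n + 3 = -4*c^2 - 25*c + 20*n^3 + n^2*(11*c - 6) + n*(-4*c^2 - 14*c - 32) - 6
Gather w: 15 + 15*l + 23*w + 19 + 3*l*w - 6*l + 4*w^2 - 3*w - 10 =9*l + 4*w^2 + w*(3*l + 20) + 24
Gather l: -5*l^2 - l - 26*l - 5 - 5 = -5*l^2 - 27*l - 10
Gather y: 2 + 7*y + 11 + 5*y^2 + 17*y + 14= 5*y^2 + 24*y + 27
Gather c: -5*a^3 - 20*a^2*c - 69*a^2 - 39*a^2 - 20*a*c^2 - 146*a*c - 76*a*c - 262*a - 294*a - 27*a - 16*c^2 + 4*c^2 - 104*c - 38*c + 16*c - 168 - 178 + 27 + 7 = -5*a^3 - 108*a^2 - 583*a + c^2*(-20*a - 12) + c*(-20*a^2 - 222*a - 126) - 312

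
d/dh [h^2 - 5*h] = 2*h - 5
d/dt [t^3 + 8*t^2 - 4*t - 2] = 3*t^2 + 16*t - 4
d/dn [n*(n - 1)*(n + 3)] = 3*n^2 + 4*n - 3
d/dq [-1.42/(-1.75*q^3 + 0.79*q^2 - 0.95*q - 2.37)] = (-7.455*q^2 + 2.2436*q - 1.349)/(1.75*q^3 - 0.79*q^2 + 0.95*q + 2.37)^2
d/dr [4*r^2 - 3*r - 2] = 8*r - 3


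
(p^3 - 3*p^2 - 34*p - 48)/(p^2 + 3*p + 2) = (p^2 - 5*p - 24)/(p + 1)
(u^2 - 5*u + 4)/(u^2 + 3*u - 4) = (u - 4)/(u + 4)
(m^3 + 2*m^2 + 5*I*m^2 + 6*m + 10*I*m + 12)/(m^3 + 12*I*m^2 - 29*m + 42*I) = (m + 2)/(m + 7*I)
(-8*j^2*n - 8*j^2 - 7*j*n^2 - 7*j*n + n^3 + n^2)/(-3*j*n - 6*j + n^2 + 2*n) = (8*j^2*n + 8*j^2 + 7*j*n^2 + 7*j*n - n^3 - n^2)/(3*j*n + 6*j - n^2 - 2*n)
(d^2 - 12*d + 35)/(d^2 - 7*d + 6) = (d^2 - 12*d + 35)/(d^2 - 7*d + 6)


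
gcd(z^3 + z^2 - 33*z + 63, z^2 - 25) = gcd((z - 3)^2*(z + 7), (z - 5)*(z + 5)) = 1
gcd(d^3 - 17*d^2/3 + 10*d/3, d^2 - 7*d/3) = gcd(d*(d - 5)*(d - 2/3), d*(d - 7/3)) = d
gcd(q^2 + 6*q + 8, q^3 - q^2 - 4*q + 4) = q + 2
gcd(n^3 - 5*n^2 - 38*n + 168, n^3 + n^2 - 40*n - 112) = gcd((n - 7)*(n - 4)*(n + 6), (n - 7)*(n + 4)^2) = n - 7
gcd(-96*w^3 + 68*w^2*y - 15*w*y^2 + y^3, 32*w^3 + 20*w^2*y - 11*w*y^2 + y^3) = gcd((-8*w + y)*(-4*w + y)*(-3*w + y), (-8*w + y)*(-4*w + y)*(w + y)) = 32*w^2 - 12*w*y + y^2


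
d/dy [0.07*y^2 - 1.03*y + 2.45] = 0.14*y - 1.03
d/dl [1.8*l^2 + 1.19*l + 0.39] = 3.6*l + 1.19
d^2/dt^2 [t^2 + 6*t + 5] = 2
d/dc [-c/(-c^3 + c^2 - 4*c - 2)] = (c^3 - c^2 - c*(3*c^2 - 2*c + 4) + 4*c + 2)/(c^3 - c^2 + 4*c + 2)^2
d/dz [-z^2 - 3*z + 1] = -2*z - 3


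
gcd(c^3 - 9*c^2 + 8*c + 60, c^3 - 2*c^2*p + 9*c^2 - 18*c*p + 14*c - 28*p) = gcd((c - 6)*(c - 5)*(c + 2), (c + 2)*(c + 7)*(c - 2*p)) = c + 2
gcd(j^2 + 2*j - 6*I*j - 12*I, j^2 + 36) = j - 6*I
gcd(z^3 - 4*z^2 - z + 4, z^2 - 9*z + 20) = z - 4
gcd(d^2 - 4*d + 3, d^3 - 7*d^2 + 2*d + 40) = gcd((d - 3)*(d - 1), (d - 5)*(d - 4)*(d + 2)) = 1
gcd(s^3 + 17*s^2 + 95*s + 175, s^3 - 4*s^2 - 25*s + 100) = s + 5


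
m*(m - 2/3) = m^2 - 2*m/3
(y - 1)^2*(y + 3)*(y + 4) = y^4 + 5*y^3 - y^2 - 17*y + 12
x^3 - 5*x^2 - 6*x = x*(x - 6)*(x + 1)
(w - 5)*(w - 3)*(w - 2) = w^3 - 10*w^2 + 31*w - 30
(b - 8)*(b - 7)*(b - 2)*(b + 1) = b^4 - 16*b^3 + 69*b^2 - 26*b - 112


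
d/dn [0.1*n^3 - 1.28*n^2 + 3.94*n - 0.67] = 0.3*n^2 - 2.56*n + 3.94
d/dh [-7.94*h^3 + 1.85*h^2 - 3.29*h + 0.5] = -23.82*h^2 + 3.7*h - 3.29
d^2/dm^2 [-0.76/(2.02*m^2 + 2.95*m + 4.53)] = (6.202208*m^2 + 9.05768*m - 0.76*(4.04*m + 2.95)*(8.08*m + 5.9) + 13.908912)/(2.02*m^2 + 2.95*m + 4.53)^3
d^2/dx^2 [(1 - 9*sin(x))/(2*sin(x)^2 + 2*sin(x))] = (9*sin(x) - 22 + 1/sin(x) + 4/sin(x)^2 + 2/sin(x)^3)/(2*(sin(x) + 1)^2)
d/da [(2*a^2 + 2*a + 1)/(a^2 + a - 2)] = -(10*a + 5)/(a^2 + a - 2)^2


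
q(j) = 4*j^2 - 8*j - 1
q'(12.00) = 88.00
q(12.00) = 479.00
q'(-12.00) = -104.00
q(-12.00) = 671.00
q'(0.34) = -5.28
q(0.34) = -3.26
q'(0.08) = -7.36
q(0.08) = -1.61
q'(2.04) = 8.32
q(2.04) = -0.67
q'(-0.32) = -10.56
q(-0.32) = 1.97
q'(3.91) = 23.28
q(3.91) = 28.87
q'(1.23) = 1.84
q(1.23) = -4.79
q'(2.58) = 12.64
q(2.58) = 4.99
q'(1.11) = 0.88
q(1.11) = -4.95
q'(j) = 8*j - 8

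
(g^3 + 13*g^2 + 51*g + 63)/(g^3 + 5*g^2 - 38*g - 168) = (g^2 + 6*g + 9)/(g^2 - 2*g - 24)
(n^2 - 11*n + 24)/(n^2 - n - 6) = (n - 8)/(n + 2)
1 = 1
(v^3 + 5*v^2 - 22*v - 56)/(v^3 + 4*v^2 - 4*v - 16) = (v^2 + 3*v - 28)/(v^2 + 2*v - 8)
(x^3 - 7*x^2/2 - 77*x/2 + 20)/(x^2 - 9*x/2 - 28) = (2*x^2 + 9*x - 5)/(2*x + 7)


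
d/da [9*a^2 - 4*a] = 18*a - 4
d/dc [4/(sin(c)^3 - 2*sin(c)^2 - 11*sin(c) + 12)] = 4*(-3*sin(c)^2 + 4*sin(c) + 11)*cos(c)/(sin(c)^3 - 2*sin(c)^2 - 11*sin(c) + 12)^2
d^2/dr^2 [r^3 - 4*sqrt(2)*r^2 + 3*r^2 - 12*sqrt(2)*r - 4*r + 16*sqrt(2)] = 6*r - 8*sqrt(2) + 6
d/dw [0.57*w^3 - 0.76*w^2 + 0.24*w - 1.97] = 1.71*w^2 - 1.52*w + 0.24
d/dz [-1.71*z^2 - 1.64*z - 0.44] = -3.42*z - 1.64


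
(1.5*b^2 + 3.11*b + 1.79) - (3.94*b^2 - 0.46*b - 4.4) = -2.44*b^2 + 3.57*b + 6.19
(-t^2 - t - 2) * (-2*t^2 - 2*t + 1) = 2*t^4 + 4*t^3 + 5*t^2 + 3*t - 2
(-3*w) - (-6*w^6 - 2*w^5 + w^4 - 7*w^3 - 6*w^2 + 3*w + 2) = 6*w^6 + 2*w^5 - w^4 + 7*w^3 + 6*w^2 - 6*w - 2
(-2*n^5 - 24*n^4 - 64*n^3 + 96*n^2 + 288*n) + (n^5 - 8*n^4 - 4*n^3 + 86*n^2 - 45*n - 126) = -n^5 - 32*n^4 - 68*n^3 + 182*n^2 + 243*n - 126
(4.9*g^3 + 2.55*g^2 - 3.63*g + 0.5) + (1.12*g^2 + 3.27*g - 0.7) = 4.9*g^3 + 3.67*g^2 - 0.36*g - 0.2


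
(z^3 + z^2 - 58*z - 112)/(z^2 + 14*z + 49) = (z^2 - 6*z - 16)/(z + 7)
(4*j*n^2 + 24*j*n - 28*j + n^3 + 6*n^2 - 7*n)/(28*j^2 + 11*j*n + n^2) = (n^2 + 6*n - 7)/(7*j + n)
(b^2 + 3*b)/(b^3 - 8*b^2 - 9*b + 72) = b/(b^2 - 11*b + 24)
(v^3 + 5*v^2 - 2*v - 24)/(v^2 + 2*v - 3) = (v^2 + 2*v - 8)/(v - 1)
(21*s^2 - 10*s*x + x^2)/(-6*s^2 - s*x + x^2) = (-7*s + x)/(2*s + x)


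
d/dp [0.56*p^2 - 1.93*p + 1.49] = 1.12*p - 1.93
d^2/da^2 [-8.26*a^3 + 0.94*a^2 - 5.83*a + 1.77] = 1.88 - 49.56*a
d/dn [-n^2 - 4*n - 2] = -2*n - 4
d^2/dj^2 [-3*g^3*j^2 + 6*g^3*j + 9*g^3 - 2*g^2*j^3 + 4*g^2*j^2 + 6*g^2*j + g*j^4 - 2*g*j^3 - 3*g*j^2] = 2*g*(-3*g^2 - 6*g*j + 4*g + 6*j^2 - 6*j - 3)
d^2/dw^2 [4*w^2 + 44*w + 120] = 8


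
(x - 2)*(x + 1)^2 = x^3 - 3*x - 2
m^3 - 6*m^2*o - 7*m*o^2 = m*(m - 7*o)*(m + o)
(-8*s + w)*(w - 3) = -8*s*w + 24*s + w^2 - 3*w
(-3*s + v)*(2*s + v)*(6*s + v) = -36*s^3 - 12*s^2*v + 5*s*v^2 + v^3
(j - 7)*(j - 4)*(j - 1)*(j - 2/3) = j^4 - 38*j^3/3 + 47*j^2 - 54*j + 56/3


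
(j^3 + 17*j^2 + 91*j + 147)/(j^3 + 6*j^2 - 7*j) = (j^2 + 10*j + 21)/(j*(j - 1))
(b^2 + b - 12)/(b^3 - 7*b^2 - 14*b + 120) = (b - 3)/(b^2 - 11*b + 30)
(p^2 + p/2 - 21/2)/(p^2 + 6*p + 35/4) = 2*(p - 3)/(2*p + 5)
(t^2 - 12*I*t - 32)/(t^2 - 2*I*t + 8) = (t - 8*I)/(t + 2*I)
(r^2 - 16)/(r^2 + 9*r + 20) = (r - 4)/(r + 5)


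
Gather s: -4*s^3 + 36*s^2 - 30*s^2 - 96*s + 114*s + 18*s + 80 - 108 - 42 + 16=-4*s^3 + 6*s^2 + 36*s - 54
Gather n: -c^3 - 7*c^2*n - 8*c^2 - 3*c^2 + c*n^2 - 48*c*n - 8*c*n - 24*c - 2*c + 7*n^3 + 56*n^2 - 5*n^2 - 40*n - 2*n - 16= -c^3 - 11*c^2 - 26*c + 7*n^3 + n^2*(c + 51) + n*(-7*c^2 - 56*c - 42) - 16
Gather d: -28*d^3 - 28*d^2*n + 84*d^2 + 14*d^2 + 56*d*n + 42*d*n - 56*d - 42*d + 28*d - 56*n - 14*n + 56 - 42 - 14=-28*d^3 + d^2*(98 - 28*n) + d*(98*n - 70) - 70*n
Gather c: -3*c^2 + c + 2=-3*c^2 + c + 2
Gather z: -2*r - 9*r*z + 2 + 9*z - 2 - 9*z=-9*r*z - 2*r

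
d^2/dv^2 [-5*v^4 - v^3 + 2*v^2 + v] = -60*v^2 - 6*v + 4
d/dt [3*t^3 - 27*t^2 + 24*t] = 9*t^2 - 54*t + 24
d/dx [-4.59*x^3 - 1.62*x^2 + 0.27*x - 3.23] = -13.77*x^2 - 3.24*x + 0.27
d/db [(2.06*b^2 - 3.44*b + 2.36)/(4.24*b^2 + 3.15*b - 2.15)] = (21.0746*b^2 - 28.8708*b - 0.0379999999999994)/(17.9776*b^4 + 26.712*b^3 - 8.3095*b^2 - 13.545*b + 4.6225)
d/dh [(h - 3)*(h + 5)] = 2*h + 2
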